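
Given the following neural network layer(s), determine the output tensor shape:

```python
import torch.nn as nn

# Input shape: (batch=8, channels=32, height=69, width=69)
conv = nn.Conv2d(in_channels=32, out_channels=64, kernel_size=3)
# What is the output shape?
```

Input: (8, 32, 69, 69) -> Output: (8, 64, 67, 67)

Answer: (8, 64, 67, 67)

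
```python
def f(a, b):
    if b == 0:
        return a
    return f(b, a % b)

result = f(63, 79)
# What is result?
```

f(63, 79) -> f(79, 63) -> f(63, 16) -> f(16, 15) -> f(15, 1) -> f(1, 0) -> 1

Answer: 1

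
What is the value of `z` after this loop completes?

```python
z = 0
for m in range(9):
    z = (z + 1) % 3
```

Increment mod 3, 9 times = 0
`z` takes the values: 0 → 1 → 2 → 0 → 1 → 2 → 0 → 1 → 2 → 0

Answer: 0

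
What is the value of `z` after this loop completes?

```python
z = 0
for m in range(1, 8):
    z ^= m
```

XOR of 1 to 7
`z` takes the values: 0 → 1 → 3 → 0 → 4 → 1 → 7 → 0

Answer: 0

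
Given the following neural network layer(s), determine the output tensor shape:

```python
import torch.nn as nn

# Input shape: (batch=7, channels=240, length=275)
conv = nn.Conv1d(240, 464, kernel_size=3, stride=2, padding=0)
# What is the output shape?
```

Input: (7, 240, 275) -> Output: (7, 464, 137)

Answer: (7, 464, 137)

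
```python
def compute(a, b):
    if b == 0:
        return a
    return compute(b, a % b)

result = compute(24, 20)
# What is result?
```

compute(24, 20) -> compute(20, 4) -> compute(4, 0) -> 4

Answer: 4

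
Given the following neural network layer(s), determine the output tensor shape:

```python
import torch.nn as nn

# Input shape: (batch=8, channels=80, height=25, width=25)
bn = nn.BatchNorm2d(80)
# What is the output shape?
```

Input: (8, 80, 25, 25) -> Output: (8, 80, 25, 25)

Answer: (8, 80, 25, 25)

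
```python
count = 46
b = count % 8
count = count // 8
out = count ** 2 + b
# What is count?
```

Trace:
`count = 46` → count = 46
`b = count % 8` → b = 6
`count = count // 8` → count = 5
`out = count ** 2 + b` → out = 31
So count = 5

Answer: 5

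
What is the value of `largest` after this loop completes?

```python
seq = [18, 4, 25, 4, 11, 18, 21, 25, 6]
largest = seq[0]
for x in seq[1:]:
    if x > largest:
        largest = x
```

Maximum of [18, 4, 25, 4, 11, 18, 21, 25, 6]
`largest` takes the values: 18 → 25

Answer: 25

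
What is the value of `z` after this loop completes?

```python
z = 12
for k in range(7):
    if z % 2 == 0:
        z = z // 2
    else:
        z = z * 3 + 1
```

Collatz-style transformation from 12
`z` takes the values: 12 → 6 → 3 → 10 → 5 → 16 → 8 → 4

Answer: 4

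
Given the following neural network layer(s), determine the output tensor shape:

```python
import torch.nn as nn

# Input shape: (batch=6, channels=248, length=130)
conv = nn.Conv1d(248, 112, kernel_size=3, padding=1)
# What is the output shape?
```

Input: (6, 248, 130) -> Output: (6, 112, 130)

Answer: (6, 112, 130)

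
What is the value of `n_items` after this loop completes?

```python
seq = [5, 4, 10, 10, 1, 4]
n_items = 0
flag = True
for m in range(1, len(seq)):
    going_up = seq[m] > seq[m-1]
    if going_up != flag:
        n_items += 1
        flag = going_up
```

Count direction changes in [5, 4, 10, 10, 1, 4]
`n_items` takes the values: 0 → 1 → 2 → 3 → 4

Answer: 4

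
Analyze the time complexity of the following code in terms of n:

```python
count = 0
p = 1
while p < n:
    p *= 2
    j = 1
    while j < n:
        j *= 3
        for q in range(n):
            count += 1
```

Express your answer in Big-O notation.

Each loop level contributes: log n × log n × n. Multiplying the contributions gives O(n log² n).

Answer: O(n log² n)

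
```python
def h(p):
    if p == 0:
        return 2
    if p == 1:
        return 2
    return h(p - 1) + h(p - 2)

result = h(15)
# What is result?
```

Build up from base cases: h(0)=2, h(1)=2, h(2)=4, h(3)=6, h(4)=10, h(5)=16, h(6)=26, ..., h(15)=1974

Answer: 1974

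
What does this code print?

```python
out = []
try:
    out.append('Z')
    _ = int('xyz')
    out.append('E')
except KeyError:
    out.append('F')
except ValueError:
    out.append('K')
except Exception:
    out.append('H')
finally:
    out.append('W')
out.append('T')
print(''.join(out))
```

Execution trace: 'Z' (try body) → 'K' (except ValueError) → 'W' (finally) → 'T' (after the try/except). Output: ZKWT

Answer: ZKWT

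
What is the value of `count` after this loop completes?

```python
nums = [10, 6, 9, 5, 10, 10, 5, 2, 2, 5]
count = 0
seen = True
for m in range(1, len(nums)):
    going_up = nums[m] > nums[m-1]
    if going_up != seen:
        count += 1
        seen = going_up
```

Count direction changes in [10, 6, 9, 5, 10, 10, 5, 2, 2, 5]
`count` takes the values: 0 → 1 → 2 → 3 → 4 → 5 → 6

Answer: 6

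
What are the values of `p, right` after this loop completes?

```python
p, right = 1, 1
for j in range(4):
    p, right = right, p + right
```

Fibonacci: after 4 iterations
`p, right` takes the values: (1, 1) → (1, 2) → (2, 3) → (3, 5) → (5, 8)

Answer: 5, 8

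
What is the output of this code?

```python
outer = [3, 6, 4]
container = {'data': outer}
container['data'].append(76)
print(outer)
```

Key concept: dict holds reference to list.
Step by step:
`outer = [3, 6, 4]` → outer = [3, 6, 4]
`container = {'data': outer}` → container = {'data': [3, 6, 4]}
`container['data'].append(76)` → outer = [3, 6, 4, 76]; container = {'data': [3, 6, 4, 76]}
`print(outer)` → prints [3, 6, 4, 76]

Answer: [3, 6, 4, 76]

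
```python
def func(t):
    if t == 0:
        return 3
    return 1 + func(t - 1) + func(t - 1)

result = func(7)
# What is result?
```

func(t) = 1 + 2·func(t-1), func(0)=3. Closed form: (3+1)·2^7 - 1 = 511.

Answer: 511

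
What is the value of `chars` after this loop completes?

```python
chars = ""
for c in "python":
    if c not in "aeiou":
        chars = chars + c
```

Remove vowels from 'python'
`chars` takes the values: "" → "p" → "py" → "pyt" → "pyth" → "pythn"

Answer: "pythn"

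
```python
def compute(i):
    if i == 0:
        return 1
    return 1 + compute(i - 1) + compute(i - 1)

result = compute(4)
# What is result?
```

compute(i) = 1 + 2·compute(i-1), compute(0)=1. Closed form: (1+1)·2^4 - 1 = 31.

Answer: 31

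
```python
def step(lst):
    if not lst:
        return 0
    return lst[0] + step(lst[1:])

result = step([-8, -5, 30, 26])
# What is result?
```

(-8) + (-5) + 30 + 26 + 0 = 43

Answer: 43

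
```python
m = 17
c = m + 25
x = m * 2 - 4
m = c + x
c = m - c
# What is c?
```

Trace:
`m = 17` → m = 17
`c = m + 25` → c = 42
`x = m * 2 - 4` → x = 30
`m = c + x` → m = 72
`c = m - c` → c = 30
So c = 30

Answer: 30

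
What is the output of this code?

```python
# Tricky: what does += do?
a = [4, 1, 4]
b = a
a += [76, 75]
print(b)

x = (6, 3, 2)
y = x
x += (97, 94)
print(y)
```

Key concept: += behavior differs for mutable vs immutable.
Step by step:
`a = [4, 1, 4]` → a = [4, 1, 4]
`b = a` → b = [4, 1, 4] (same object as a)
`a += [76, 75]` → a = [4, 1, 4, 76, 75] (same object as b); b = [4, 1, 4, 76, 75] (same object as a)
`print(b)` → prints [4, 1, 4, 76, 75]
`x = (6, 3, 2)` → x = (6, 3, 2)
`y = x` → y = (6, 3, 2)
`x += (97, 94)` → x = (6, 3, 2, 97, 94)
`print(y)` → prints (6, 3, 2)

Answer:
[4, 1, 4, 76, 75]
(6, 3, 2)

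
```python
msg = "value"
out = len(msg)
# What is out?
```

Trace:
`msg = "value"` → msg = 'value'
`out = len(msg)` → out = 5
So out = 5

Answer: 5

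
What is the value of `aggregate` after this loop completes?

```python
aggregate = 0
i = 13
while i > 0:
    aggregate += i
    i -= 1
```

Sum 13 down to 1
`aggregate` takes the values: 0 → 13 → 25 → 36 → 46 → 55 → 63 → 70 → 76 → 81 → 85 → 88 → 90 → 91

Answer: 91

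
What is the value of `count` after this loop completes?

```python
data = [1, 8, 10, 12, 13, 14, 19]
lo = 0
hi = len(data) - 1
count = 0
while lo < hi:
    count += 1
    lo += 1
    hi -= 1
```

Iterations until pointers meet (list length 7)
`count` takes the values: 0 → 1 → 2 → 3

Answer: 3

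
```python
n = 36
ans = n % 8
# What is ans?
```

Trace:
`n = 36` → n = 36
`ans = n % 8` → ans = 4
So ans = 4

Answer: 4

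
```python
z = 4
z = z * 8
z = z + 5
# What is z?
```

Trace:
`z = 4` → z = 4
`z = z * 8` → z = 32
`z = z + 5` → z = 37
So z = 37

Answer: 37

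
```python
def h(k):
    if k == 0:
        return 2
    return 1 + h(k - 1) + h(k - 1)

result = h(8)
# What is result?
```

h(k) = 1 + 2·h(k-1), h(0)=2. Closed form: (2+1)·2^8 - 1 = 767.

Answer: 767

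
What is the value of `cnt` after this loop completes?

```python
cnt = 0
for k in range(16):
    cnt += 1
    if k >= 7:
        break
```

Loop breaks when k reaches 7, cnt is 8
`cnt` takes the values: 0 → 1 → 2 → 3 → 4 → 5 → 6 → 7 → 8

Answer: 8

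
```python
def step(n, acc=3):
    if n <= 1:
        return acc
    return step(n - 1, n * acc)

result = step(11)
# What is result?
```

Accumulator trace (n, acc): (11, 3) -> (10, 33) -> (9, 330) -> (8, 2970) -> (7, 23760) -> (6, 166320) -> (5, 997920) -> (4, 4989600) -> (3, 19958400) -> (2, 59875200) -> (1, 119750400) -> return 119750400

Answer: 119750400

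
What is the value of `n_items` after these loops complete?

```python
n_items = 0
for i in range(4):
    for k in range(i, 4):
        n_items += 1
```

Upper triangle: 4 + 3 + ... + 1
`n_items` takes the values: 0 → 1 → 2 → 3 → 4 → 5 → 6 → 7 → 8 → 9 → 10

Answer: 10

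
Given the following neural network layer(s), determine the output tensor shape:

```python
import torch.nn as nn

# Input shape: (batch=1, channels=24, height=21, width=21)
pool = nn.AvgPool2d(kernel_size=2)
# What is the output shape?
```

Input: (1, 24, 21, 21) -> Output: (1, 24, 10, 10)

Answer: (1, 24, 10, 10)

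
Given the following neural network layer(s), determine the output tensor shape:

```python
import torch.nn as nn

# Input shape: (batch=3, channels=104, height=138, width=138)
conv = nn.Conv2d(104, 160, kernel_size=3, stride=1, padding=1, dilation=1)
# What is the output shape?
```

Input: (3, 104, 138, 138) -> Output: (3, 160, 138, 138)

Answer: (3, 160, 138, 138)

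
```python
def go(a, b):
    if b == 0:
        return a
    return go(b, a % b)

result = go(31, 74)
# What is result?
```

go(31, 74) -> go(74, 31) -> go(31, 12) -> go(12, 7) -> go(7, 5) -> go(5, 2) -> go(2, 1) -> go(1, 0) -> 1

Answer: 1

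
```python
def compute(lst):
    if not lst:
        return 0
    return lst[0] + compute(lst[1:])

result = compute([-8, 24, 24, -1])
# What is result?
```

(-8) + 24 + 24 + (-1) + 0 = 39

Answer: 39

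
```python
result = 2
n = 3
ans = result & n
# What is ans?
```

Trace:
`result = 2` → result = 2
`n = 3` → n = 3
`ans = result & n` → ans = 2
So ans = 2

Answer: 2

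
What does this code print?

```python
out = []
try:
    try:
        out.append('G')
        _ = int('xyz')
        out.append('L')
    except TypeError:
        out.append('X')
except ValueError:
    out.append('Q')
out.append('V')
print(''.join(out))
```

Execution trace: 'G' (try body) → 'Q' (outer except ValueError) → 'V' (after the try/except). Output: GQV

Answer: GQV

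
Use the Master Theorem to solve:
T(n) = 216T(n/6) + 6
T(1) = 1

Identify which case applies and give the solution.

a=216, b=6, f(n)=6. log_6(216) = 3. Since c=0 < 3, Case 1 applies: T(n) = Θ(n^log_b(a)) = O(n^3).

Answer: O(n^3) - Case 1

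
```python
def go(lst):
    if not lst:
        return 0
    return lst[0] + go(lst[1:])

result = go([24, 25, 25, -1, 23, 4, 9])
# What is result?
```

24 + 25 + 25 + (-1) + 23 + 4 + 9 + 0 = 109

Answer: 109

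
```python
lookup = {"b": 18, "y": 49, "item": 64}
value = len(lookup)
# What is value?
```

Trace:
`lookup = {"b": 18, "y": 49, "item": 64}` → lookup = {'b': 18, 'y': 49, 'item': 64}
`value = len(lookup)` → value = 3
So value = 3

Answer: 3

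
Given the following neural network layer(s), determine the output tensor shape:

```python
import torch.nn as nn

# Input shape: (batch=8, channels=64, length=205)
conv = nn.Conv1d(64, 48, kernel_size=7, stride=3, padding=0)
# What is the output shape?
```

Input: (8, 64, 205) -> Output: (8, 48, 67)

Answer: (8, 48, 67)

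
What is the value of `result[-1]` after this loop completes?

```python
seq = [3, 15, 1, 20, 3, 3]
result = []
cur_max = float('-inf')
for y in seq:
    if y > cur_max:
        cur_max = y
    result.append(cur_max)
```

Running max ends at 20
`result` takes the values: [] → [3] → [3, 15] → [3, 15, 15] → [3, 15, 15, 20] → [3, 15, 15, 20, 20] → [3, 15, 15, 20, 20, 20]
So `result[-1]` = 20

Answer: 20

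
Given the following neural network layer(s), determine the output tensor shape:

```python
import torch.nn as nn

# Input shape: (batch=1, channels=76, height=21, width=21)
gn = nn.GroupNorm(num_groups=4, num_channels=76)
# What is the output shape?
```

Input: (1, 76, 21, 21) -> Output: (1, 76, 21, 21)

Answer: (1, 76, 21, 21)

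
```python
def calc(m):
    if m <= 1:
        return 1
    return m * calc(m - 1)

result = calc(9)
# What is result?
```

calc(9) = 9 * 8 * 7 * 6 * 5 * 4 * 3 * 2 * 1 = 362880

Answer: 362880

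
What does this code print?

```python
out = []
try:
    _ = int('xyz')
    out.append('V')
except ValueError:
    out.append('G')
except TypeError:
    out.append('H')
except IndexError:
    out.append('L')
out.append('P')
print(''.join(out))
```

Execution trace: 'G' (except ValueError) → 'P' (after the try/except). Output: GP

Answer: GP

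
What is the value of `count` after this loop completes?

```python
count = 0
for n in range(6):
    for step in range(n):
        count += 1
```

Triangle number: 0+1+2+...+5
`count` takes the values: 0 → 1 → 2 → 3 → 4 → 5 → 6 → 7 → 8 → 9 → 10 → 11 → 12 → 13 → 14 → 15

Answer: 15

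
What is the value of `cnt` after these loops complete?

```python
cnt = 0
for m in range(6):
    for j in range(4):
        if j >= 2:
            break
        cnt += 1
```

Inner breaks at 2, outer runs 6 times
`cnt` takes the values: 0 → 1 → 2 → 3 → 4 → 5 → 6 → 7 → 8 → 9 → 10 → 11 → 12

Answer: 12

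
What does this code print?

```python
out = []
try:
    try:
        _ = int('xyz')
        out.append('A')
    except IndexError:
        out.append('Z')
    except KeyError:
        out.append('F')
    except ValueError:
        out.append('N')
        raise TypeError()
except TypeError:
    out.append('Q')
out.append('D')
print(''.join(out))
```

Execution trace: 'N' (inner except ValueError) → 'Q' (outer except TypeError) → 'D' (after the try/except). Output: NQD

Answer: NQD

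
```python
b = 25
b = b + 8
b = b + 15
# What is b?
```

Trace:
`b = 25` → b = 25
`b = b + 8` → b = 33
`b = b + 15` → b = 48
So b = 48

Answer: 48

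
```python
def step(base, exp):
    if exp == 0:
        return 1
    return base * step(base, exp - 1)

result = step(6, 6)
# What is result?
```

step(6, 6) = 6 * 6 * 6 * 6 * 6 * 6 = 46656

Answer: 46656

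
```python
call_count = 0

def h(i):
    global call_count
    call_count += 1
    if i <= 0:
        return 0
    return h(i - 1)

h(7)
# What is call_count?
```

Linear recursion stepping by 1: 8 calls from i=7 down to ≤0.

Answer: 8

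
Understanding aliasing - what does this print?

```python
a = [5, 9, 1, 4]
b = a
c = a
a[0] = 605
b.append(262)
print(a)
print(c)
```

Key concept: multiple aliases.
Step by step:
`a = [5, 9, 1, 4]` → a = [5, 9, 1, 4]
`b = a` → b = [5, 9, 1, 4] (same object as a)
`c = a` → c = [5, 9, 1, 4] (same object as a, b)
`a[0] = 605` → a = [605, 9, 1, 4] (same object as b, c); b = [605, 9, 1, 4] (same object as a, c); c = [605, 9, 1, 4] (same object as a, b)
`b.append(262)` → a = [605, 9, 1, 4, 262] (same object as b, c); b = [605, 9, 1, 4, 262] (same object as a, c); c = [605, 9, 1, 4, 262] (same object as a, b)
`print(a)` → prints [605, 9, 1, 4, 262]
`print(c)` → prints [605, 9, 1, 4, 262]

Answer:
[605, 9, 1, 4, 262]
[605, 9, 1, 4, 262]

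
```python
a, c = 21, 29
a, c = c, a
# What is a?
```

Trace:
`a, c = 21, 29` → a = 21; c = 29
`a, c = c, a` → a = 29; c = 21
So a = 29

Answer: 29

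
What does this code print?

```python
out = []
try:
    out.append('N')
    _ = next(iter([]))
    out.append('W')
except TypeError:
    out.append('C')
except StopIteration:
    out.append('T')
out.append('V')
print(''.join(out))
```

Execution trace: 'N' (try body) → 'T' (except StopIteration) → 'V' (after the try/except). Output: NTV

Answer: NTV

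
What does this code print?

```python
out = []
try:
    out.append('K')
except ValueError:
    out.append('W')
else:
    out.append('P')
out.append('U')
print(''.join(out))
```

Execution trace: 'K' (try body, no exception) → 'P' (else) → 'U' (after the try/except). Output: KPU

Answer: KPU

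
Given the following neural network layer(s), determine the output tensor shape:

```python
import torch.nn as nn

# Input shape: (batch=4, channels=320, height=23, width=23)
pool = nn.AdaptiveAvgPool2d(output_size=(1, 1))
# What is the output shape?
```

Input: (4, 320, 23, 23) -> Output: (4, 320, 1, 1)

Answer: (4, 320, 1, 1)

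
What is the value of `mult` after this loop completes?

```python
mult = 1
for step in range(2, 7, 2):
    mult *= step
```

Product of even numbers 2 to 6
`mult` takes the values: 1 → 2 → 8 → 48

Answer: 48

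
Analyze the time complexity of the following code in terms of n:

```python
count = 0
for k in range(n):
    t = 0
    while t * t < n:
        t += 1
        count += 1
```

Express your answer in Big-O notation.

Each loop level contributes: n × √n. Multiplying the contributions gives O(n√n).

Answer: O(n√n)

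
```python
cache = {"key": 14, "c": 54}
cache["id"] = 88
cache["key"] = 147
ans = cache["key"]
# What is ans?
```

Trace:
`cache = {"key": 14, "c": 54}` → cache = {'key': 14, 'c': 54}
`cache["id"] = 88` → cache = {'key': 14, 'c': 54, 'id': 88}
`cache["key"] = 147` → cache = {'key': 147, 'c': 54, 'id': 88}
`ans = cache["key"]` → ans = 147
So ans = 147

Answer: 147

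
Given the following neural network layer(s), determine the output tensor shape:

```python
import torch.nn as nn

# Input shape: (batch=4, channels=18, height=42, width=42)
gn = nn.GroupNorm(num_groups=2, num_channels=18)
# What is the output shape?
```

Input: (4, 18, 42, 42) -> Output: (4, 18, 42, 42)

Answer: (4, 18, 42, 42)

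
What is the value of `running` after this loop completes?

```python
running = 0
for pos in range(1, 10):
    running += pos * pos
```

Sum of squares 1² to 9² = 285
`running` takes the values: 0 → 1 → 5 → 14 → 30 → 55 → 91 → 140 → 204 → 285

Answer: 285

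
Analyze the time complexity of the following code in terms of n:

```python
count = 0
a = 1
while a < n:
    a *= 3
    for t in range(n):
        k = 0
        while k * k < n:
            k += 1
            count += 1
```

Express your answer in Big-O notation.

Each loop level contributes: log n × n × √n. Multiplying the contributions gives O(n√n log n).

Answer: O(n√n log n)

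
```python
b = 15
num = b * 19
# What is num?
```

Trace:
`b = 15` → b = 15
`num = b * 19` → num = 285
So num = 285

Answer: 285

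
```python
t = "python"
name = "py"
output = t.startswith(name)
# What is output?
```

Trace:
`t = "python"` → t = 'python'
`name = "py"` → name = 'py'
`output = t.startswith(name)` → output = True
So output = True

Answer: True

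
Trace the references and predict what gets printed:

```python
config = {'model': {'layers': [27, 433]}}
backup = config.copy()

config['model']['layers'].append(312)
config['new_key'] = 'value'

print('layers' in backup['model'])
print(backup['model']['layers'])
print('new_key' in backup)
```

Key concept: shallow copy gotcha with nested dict.
Step by step:
`config = {'model': {'layers': [27, 433]}}` → config = {'model': {'layers': [27, 433]}}
`backup = config.copy()` → backup = {'model': {'layers': [27, 433]}}
`config['model']['layers'].append(312)` → config = {'model': {'layers': [27, 433, 312]}}; backup = {'model': {'layers': [27, 433, 312]}}
`config['new_key'] = 'value'` → config = {'model': {'layers': [27, 433, 312]}, 'new_key': 'value'}
`print('layers' in backup['model'])` → prints True
`print(backup['model']['layers'])` → prints [27, 433, 312]
`print('new_key' in backup)` → prints False

Answer:
True
[27, 433, 312]
False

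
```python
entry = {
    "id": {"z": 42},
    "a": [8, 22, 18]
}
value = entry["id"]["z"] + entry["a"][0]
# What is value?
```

Trace:
`entry = { ...` → entry = {'id': {'z': 42}, 'a': [8, 22, 18]}
`value = entry["id"]["z"] + entry["a"][0]` → value = 50
So value = 50

Answer: 50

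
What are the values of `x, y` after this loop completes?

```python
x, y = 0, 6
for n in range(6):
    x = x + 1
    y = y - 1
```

x goes 0→6, y goes 6→0
`x, y` takes the values: (0, 6) → (1, 6) → (1, 5) → (2, 5) → (2, 4) → (3, 4) → (3, 3) → (4, 3) → (4, 2) → (5, 2) → (5, 1) → (6, 1) → (6, 0)

Answer: 6, 0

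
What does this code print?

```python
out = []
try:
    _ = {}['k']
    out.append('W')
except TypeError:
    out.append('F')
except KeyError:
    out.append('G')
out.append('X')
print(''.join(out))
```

Execution trace: 'G' (except KeyError) → 'X' (after the try/except). Output: GX

Answer: GX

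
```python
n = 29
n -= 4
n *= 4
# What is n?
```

Trace:
`n = 29` → n = 29
`n -= 4` → n = 25
`n *= 4` → n = 100
So n = 100

Answer: 100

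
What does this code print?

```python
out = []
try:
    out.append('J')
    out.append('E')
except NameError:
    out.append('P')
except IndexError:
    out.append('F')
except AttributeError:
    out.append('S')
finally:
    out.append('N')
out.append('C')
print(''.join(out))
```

Execution trace: 'J' (try body) → 'E' (try body, no exception) → 'N' (finally) → 'C' (after the try/except). Output: JENC

Answer: JENC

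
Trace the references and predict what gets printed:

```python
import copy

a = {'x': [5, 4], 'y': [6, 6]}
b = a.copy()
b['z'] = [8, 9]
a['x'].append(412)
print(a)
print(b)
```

Key concept: shallow copy of dict with mutable values.
Step by step:
`a = {'x': [5, 4], 'y': [6, 6]}` → a = {'x': [5, 4], 'y': [6, 6]}
`b = a.copy()` → b = {'x': [5, 4], 'y': [6, 6]}
`b['z'] = [8, 9]` → b = {'x': [5, 4], 'y': [6, 6], 'z': [8, 9]}
`a['x'].append(412)` → a = {'x': [5, 4, 412], 'y': [6, 6]}; b = {'x': [5, 4, 412], 'y': [6, 6], 'z': [8, 9]}
`print(a)` → prints {'x': [5, 4, 412], 'y': [6, 6]}
`print(b)` → prints {'x': [5, 4, 412], 'y': [6, 6], 'z': [8, 9]}

Answer:
{'x': [5, 4, 412], 'y': [6, 6]}
{'x': [5, 4, 412], 'y': [6, 6], 'z': [8, 9]}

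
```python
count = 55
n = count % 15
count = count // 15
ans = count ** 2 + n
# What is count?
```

Trace:
`count = 55` → count = 55
`n = count % 15` → n = 10
`count = count // 15` → count = 3
`ans = count ** 2 + n` → ans = 19
So count = 3

Answer: 3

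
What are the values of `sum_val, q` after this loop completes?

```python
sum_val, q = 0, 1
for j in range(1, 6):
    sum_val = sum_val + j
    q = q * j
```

Sum and factorial of 1 to 5
`sum_val, q` takes the values: (0, 1) → (1, 1) → (3, 1) → (3, 2) → (6, 2) → (6, 6) → (10, 6) → (10, 24) → (15, 24) → (15, 120)

Answer: 15, 120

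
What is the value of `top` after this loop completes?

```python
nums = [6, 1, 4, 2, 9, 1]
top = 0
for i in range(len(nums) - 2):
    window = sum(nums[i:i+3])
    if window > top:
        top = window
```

Max sum of 3-element window in [6, 1, 4, 2, 9, 1]
`top` takes the values: 0 → 11 → 15

Answer: 15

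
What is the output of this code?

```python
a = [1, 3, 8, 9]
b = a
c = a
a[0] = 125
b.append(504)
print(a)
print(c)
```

Key concept: multiple aliases.
Step by step:
`a = [1, 3, 8, 9]` → a = [1, 3, 8, 9]
`b = a` → b = [1, 3, 8, 9] (same object as a)
`c = a` → c = [1, 3, 8, 9] (same object as a, b)
`a[0] = 125` → a = [125, 3, 8, 9] (same object as b, c); b = [125, 3, 8, 9] (same object as a, c); c = [125, 3, 8, 9] (same object as a, b)
`b.append(504)` → a = [125, 3, 8, 9, 504] (same object as b, c); b = [125, 3, 8, 9, 504] (same object as a, c); c = [125, 3, 8, 9, 504] (same object as a, b)
`print(a)` → prints [125, 3, 8, 9, 504]
`print(c)` → prints [125, 3, 8, 9, 504]

Answer:
[125, 3, 8, 9, 504]
[125, 3, 8, 9, 504]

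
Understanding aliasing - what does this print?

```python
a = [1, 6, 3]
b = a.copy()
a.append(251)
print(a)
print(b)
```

Key concept: list.copy() creates independent copy.
Step by step:
`a = [1, 6, 3]` → a = [1, 6, 3]
`b = a.copy()` → b = [1, 6, 3]
`a.append(251)` → a = [1, 6, 3, 251]
`print(a)` → prints [1, 6, 3, 251]
`print(b)` → prints [1, 6, 3]

Answer:
[1, 6, 3, 251]
[1, 6, 3]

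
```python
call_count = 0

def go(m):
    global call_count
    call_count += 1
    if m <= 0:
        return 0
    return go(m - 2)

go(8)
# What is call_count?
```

Linear recursion stepping by 2: 5 calls from m=8 down to ≤0.

Answer: 5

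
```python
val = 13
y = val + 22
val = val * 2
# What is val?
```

Trace:
`val = 13` → val = 13
`y = val + 22` → y = 35
`val = val * 2` → val = 26
So val = 26

Answer: 26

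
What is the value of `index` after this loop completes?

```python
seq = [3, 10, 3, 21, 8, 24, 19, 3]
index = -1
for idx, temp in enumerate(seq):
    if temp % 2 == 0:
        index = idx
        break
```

First even number index in [3, 10, 3, 21, 8, 24, 19, 3]
`index` takes the values: -1 → 1

Answer: 1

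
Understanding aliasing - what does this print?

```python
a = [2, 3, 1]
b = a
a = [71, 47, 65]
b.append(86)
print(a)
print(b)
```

Key concept: rebinding vs mutation: a is rebound to a new list, b still points at the original.
Step by step:
`a = [2, 3, 1]` → a = [2, 3, 1]
`b = a` → b = [2, 3, 1] (same object as a)
`a = [71, 47, 65]` → a = [71, 47, 65]
`b.append(86)` → b = [2, 3, 1, 86]
`print(a)` → prints [71, 47, 65]
`print(b)` → prints [2, 3, 1, 86]

Answer:
[71, 47, 65]
[2, 3, 1, 86]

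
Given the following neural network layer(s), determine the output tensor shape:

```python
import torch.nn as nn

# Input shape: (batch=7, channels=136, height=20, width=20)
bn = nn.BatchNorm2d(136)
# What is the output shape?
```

Input: (7, 136, 20, 20) -> Output: (7, 136, 20, 20)

Answer: (7, 136, 20, 20)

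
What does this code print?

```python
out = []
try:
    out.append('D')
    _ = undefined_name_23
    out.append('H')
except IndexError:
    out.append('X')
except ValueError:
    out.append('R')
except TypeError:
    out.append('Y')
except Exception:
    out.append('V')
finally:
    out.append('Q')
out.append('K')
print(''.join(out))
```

Execution trace: 'D' (try body) → 'V' (except Exception) → 'Q' (finally) → 'K' (after the try/except). Output: DVQK

Answer: DVQK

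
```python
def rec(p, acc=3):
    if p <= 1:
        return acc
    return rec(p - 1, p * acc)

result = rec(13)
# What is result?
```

Accumulator trace (n, acc): (13, 3) -> (12, 39) -> (11, 468) -> (10, 5148) -> (9, 51480) -> (8, 463320) -> (7, 3706560) -> (6, 25945920) -> (5, 155675520) -> (4, 778377600) -> (3, 3113510400) -> (2, 9340531200) -> (1, 18681062400) -> return 18681062400

Answer: 18681062400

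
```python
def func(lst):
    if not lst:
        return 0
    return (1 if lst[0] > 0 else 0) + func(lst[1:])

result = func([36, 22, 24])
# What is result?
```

Count of positive elements in [36, 22, 24] = 3

Answer: 3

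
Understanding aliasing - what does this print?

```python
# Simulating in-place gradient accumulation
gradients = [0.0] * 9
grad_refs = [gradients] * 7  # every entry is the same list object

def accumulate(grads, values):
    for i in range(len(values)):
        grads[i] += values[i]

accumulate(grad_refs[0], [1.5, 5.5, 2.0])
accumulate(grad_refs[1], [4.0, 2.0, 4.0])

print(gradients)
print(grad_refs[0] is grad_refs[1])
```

Key concept: gradient accumulation aliasing.
Step by step:
`gradients = [0.0] * 9` → gradients = [0.0, 0.0, 0.0, 0.0, 0.0, 0.0, 0.0, 0.0, 0.0]
`grad_refs = [gradients] * 7` → grad_refs = [[0.0, 0.0, 0.0, 0.0, 0.0, 0.0, 0.0, 0.0, 0.0], [0.0, 0.0, 0.0, 0.0, 0.0, 0.0, 0.0, 0.0, 0.0], [0.0, 0.0, 0.0, 0.0, 0.0, 0.0, 0.0, 0.0, 0.0], [0.0, 0.0, 0.0, 0.0, 0.0, 0.0, 0.0, 0.0, 0.0], [0.0, 0.0, 0.0, 0.0, 0.0, 0.0, 0.0, 0.0, 0.0], [0.0, 0.0, 0.0, 0.0, 0.0, 0.0, 0.0, 0.0, 0.0], [0.0, 0.0, 0.0, 0.0, 0.0, 0.0, 0.0, 0.0, 0.0]]
`accumulate(grad_refs[0], [1.5, 5.5, 2.0])` → gradients = [1.5, 5.5, 2.0, 0.0, 0.0, 0.0, 0.0, 0.0, 0.0]; grad_refs = [[1.5, 5.5, 2.0, 0.0, 0.0, 0.0, 0.0, 0.0, 0.0], [1.5, 5.5, 2.0, 0.0, 0.0, 0.0, 0.0, 0.0, 0.0], [1.5, 5.5, 2.0, 0.0, 0.0, 0.0, 0.0, 0.0, 0.0], [1.5, 5.5, 2.0, 0.0, 0.0, 0.0, 0.0, 0.0, 0.0], [1.5, 5.5, 2.0, 0.0, 0.0, 0.0, 0.0, 0.0, 0.0], [1.5, 5.5, 2.0, 0.0, 0.0, 0.0, 0.0, 0.0, 0.0], [1.5, 5.5, 2.0, 0.0, 0.0, 0.0, 0.0, 0.0, 0.0]]
`accumulate(grad_refs[1], [4.0, 2.0, 4.0])` → gradients = [5.5, 7.5, 6.0, 0.0, 0.0, 0.0, 0.0, 0.0, 0.0]; grad_refs = [[5.5, 7.5, 6.0, 0.0, 0.0, 0.0, 0.0, 0.0, 0.0], [5.5, 7.5, 6.0, 0.0, 0.0, 0.0, 0.0, 0.0, 0.0], [5.5, 7.5, 6.0, 0.0, 0.0, 0.0, 0.0, 0.0, 0.0], [5.5, 7.5, 6.0, 0.0, 0.0, 0.0, 0.0, 0.0, 0.0], [5.5, 7.5, 6.0, 0.0, 0.0, 0.0, 0.0, 0.0, 0.0], [5.5, 7.5, 6.0, 0.0, 0.0, 0.0, 0.0, 0.0, 0.0], [5.5, 7.5, 6.0, 0.0, 0.0, 0.0, 0.0, 0.0, 0.0]]
`print(gradients)` → prints [5.5, 7.5, 6.0, 0.0, 0.0, 0.0, 0.0, 0.0, 0.0]
`print(grad_refs[0] is grad_refs[1])` → prints True

Answer:
[5.5, 7.5, 6.0, 0.0, 0.0, 0.0, 0.0, 0.0, 0.0]
True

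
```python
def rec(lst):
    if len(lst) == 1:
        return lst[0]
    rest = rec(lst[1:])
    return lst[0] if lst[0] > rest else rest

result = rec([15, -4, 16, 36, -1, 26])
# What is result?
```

Recursive max over [15, -4, 16, 36, -1, 26] = 36

Answer: 36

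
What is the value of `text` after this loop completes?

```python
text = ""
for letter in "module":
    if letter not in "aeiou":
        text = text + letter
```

Remove vowels from 'module'
`text` takes the values: "" → "m" → "md" → "mdl"

Answer: "mdl"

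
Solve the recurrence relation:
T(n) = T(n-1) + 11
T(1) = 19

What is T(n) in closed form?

Unrolling: T(n) = T(1) + 11·(n-1) = 19 + 11(n-1) = 11n + 8.

Answer: T(n) = 11n + 8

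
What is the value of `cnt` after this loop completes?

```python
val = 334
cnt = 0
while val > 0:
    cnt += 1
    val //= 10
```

Count digits by repeated division by 10
`cnt` takes the values: 0 → 1 → 2 → 3

Answer: 3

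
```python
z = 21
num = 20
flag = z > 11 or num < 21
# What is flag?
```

Trace:
`z = 21` → z = 21
`num = 20` → num = 20
`flag = z > 11 or num < 21` → flag = True
So flag = True

Answer: True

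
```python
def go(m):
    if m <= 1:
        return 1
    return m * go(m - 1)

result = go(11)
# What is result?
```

go(11) = 11 * 10 * 9 * 8 * 7 * 6 * 5 * 4 * 3 * 2 * 1 = 39916800

Answer: 39916800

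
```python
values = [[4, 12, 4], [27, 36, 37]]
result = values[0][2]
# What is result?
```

Trace:
`values = [[4, 12, 4], [27, 36, 37]]` → values = [[4, 12, 4], [27, 36, 37]]
`result = values[0][2]` → result = 4
So result = 4

Answer: 4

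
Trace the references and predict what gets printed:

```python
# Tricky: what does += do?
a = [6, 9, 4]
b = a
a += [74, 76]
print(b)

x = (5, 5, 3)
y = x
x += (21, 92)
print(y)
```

Key concept: += behavior differs for mutable vs immutable.
Step by step:
`a = [6, 9, 4]` → a = [6, 9, 4]
`b = a` → b = [6, 9, 4] (same object as a)
`a += [74, 76]` → a = [6, 9, 4, 74, 76] (same object as b); b = [6, 9, 4, 74, 76] (same object as a)
`print(b)` → prints [6, 9, 4, 74, 76]
`x = (5, 5, 3)` → x = (5, 5, 3)
`y = x` → y = (5, 5, 3)
`x += (21, 92)` → x = (5, 5, 3, 21, 92)
`print(y)` → prints (5, 5, 3)

Answer:
[6, 9, 4, 74, 76]
(5, 5, 3)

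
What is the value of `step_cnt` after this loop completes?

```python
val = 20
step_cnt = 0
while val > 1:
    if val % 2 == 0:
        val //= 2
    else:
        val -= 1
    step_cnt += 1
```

Steps to reduce 20 to 1
`step_cnt` takes the values: 0 → 1 → 2 → 3 → 4 → 5

Answer: 5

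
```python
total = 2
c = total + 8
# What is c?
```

Trace:
`total = 2` → total = 2
`c = total + 8` → c = 10
So c = 10

Answer: 10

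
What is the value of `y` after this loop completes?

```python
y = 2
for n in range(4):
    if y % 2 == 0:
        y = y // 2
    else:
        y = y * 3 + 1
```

Collatz-style transformation from 2
`y` takes the values: 2 → 1 → 4 → 2 → 1

Answer: 1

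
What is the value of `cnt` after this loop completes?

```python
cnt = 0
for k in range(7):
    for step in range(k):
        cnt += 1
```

Triangle number: 0+1+2+...+6
`cnt` takes the values: 0 → 1 → 2 → 3 → 4 → 5 → 6 → 7 → 8 → 9 → 10 → 11 → 12 → 13 → 14 → 15 → 16 → 17 → 18 → 19 → 20 → 21

Answer: 21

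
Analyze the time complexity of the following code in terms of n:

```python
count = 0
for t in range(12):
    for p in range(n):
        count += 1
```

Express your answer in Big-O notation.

Each loop level contributes: 1 × n. Multiplying the contributions gives O(n).

Answer: O(n)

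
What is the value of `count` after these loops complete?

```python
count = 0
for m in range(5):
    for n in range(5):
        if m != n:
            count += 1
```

5² - 5 (exclude diagonal)
`count` takes the values: 0 → 1 → 2 → 3 → 4 → 5 → 6 → 7 → 8 → 9 → 10 → 11 → 12 → 13 → 14 → 15 → 16 → 17 → 18 → 19 → 20

Answer: 20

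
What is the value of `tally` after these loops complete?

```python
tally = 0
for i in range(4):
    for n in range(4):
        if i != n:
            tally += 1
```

4² - 4 (exclude diagonal)
`tally` takes the values: 0 → 1 → 2 → 3 → 4 → 5 → 6 → 7 → 8 → 9 → 10 → 11 → 12

Answer: 12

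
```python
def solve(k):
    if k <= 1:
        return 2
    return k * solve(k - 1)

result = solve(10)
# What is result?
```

solve(10) = 10 * 9 * 8 * 7 * 6 * 5 * 4 * 3 * 2 * 2 = 7257600

Answer: 7257600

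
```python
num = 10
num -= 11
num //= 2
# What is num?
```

Trace:
`num = 10` → num = 10
`num -= 11` → num = -1
`num //= 2` → num = -1
So num = -1

Answer: -1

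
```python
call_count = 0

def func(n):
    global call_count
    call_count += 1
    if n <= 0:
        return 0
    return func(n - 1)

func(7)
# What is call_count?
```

Linear recursion stepping by 1: 8 calls from n=7 down to ≤0.

Answer: 8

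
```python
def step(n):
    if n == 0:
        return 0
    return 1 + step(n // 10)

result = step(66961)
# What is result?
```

Count of digits of 66961: 5

Answer: 5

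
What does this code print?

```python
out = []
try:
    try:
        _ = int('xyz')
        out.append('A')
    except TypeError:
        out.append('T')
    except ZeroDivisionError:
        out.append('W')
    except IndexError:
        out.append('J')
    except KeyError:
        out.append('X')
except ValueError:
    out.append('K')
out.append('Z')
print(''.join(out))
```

Execution trace: 'K' (outer except ValueError) → 'Z' (after the try/except). Output: KZ

Answer: KZ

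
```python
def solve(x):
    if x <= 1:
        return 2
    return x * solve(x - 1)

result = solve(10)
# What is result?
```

solve(10) = 10 * 9 * 8 * 7 * 6 * 5 * 4 * 3 * 2 * 2 = 7257600

Answer: 7257600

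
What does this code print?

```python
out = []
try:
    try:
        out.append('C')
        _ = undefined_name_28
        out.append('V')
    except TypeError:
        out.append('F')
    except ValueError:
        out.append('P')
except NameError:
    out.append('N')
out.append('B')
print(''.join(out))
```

Execution trace: 'C' (try body) → 'N' (outer except NameError) → 'B' (after the try/except). Output: CNB

Answer: CNB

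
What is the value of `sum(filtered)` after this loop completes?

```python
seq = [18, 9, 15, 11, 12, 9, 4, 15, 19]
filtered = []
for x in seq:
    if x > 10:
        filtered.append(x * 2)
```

Sum of doubled values > 10
`filtered` takes the values: [] → [36] → [36, 30] → [36, 30, 22] → [36, 30, 22, 24] → [36, 30, 22, 24, 30] → [36, 30, 22, 24, 30, 38]
So `sum(filtered)` = 180

Answer: 180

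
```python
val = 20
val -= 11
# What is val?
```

Trace:
`val = 20` → val = 20
`val -= 11` → val = 9
So val = 9

Answer: 9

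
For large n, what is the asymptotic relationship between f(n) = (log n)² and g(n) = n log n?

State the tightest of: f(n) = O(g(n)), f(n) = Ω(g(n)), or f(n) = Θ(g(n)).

(log n)² vs n log n: f(n) = O(g(n)) but not Ω(g(n)) — n log n grows strictly faster than (log n)².

Answer: f(n) = O(g(n)) but not Ω(g(n)) — n log n grows strictly faster than (log n)².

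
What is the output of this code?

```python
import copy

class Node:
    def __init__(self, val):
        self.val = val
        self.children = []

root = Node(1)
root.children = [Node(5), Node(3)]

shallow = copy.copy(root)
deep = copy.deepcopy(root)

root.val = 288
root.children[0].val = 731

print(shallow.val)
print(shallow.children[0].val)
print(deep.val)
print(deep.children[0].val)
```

Key concept: deep copy with custom objects.
Step by step:
`root = Node(1)` → root = Node(val=1, children=[])
`root.children = [Node(5), Node(3)]` → root = Node(val=1, children=[Node(val=5, children=[]), Node(val=3, children=[])])
`shallow = copy.copy(root)` → shallow = Node(val=1, children=[Node(val=5, children=[]), Node(val=3, children=[])])
`deep = copy.deepcopy(root)` → deep = Node(val=1, children=[Node(val=5, children=[]), Node(val=3, children=[])])
`root.val = 288` → root = Node(val=288, children=[Node(val=5, children=[]), Node(val=3, children=[])])
`root.children[0].val = 731` → root = Node(val=288, children=[Node(val=731, children=[]), Node(val=3, children=[])]); shallow = Node(val=1, children=[Node(val=731, children=[]), Node(val=3, children=[])])
`print(shallow.val)` → prints 1
`print(shallow.children[0].val)` → prints 731
`print(deep.val)` → prints 1
`print(deep.children[0].val)` → prints 5

Answer:
1
731
1
5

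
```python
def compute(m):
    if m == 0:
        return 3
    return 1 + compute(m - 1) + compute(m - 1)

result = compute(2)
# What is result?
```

compute(m) = 1 + 2·compute(m-1), compute(0)=3. Closed form: (3+1)·2^2 - 1 = 15.

Answer: 15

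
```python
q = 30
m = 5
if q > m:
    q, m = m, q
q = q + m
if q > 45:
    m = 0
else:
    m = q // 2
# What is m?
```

Trace:
`q = 30` → q = 30
`m = 5` → m = 5
`if q > m: ...` → q > m is True → q = 5; m = 30
`q = q + m` → q = 35
`if q > 45: ...` → q > 45 is False, take else branch → m = 17
So m = 17

Answer: 17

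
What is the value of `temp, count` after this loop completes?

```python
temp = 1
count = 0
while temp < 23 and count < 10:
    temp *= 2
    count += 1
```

Double until >= 23 or 10 iterations
`temp, count` takes the values: (1, 0) → (2, 0) → (2, 1) → (4, 1) → (4, 2) → (8, 2) → (8, 3) → (16, 3) → (16, 4) → (32, 4) → (32, 5)

Answer: 32, 5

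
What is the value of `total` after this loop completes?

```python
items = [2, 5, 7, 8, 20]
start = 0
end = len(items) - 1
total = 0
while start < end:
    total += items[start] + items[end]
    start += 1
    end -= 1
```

Sum of pairs from ends
`total` takes the values: 0 → 22 → 35

Answer: 35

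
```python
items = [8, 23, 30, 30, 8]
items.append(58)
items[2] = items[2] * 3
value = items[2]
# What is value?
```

Trace:
`items = [8, 23, 30, 30, 8]` → items = [8, 23, 30, 30, 8]
`items.append(58)` → items = [8, 23, 30, 30, 8, 58]
`items[2] = items[2] * 3` → items = [8, 23, 90, 30, 8, 58]
`value = items[2]` → value = 90
So value = 90

Answer: 90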